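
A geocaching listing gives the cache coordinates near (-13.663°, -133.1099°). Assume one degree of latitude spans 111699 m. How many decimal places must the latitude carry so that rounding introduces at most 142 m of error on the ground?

One degree of latitude covers 111699 m.
N decimal places → at most half a unit in the last place, 0.5 × 10⁻ᴺ° = 111699/2 × 10⁻ᴺ m.
Need 0.5 × 111699 × 10⁻ᴺ ≤ 142 → 10⁻ᴺ ≤ 2.543e-03, so N ≥ 2.59.
At 2 places the error can reach 558 m, but 3 places keeps it to 55.8 m.

3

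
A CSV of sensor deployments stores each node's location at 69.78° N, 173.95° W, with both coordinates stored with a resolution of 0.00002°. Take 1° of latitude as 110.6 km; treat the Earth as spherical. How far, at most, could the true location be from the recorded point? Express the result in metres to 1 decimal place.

With a 0.00002° grid the true value lies within half a step, ±0.00002°/2 = ±1e-05°, of the stored one.
N–S: 1e-05° × 110600 m/° = 1.106 m.
East–west component at 69.78°: 1e-05° × 110600 × cos 69.78° ≈ 1e-05 × 38226.2 ≈ 0.382262 m.
Worst case both components are at the extreme and orthogonal: √(1.106² + 0.382262²) ≈ 1.1702 m.

1.2 metres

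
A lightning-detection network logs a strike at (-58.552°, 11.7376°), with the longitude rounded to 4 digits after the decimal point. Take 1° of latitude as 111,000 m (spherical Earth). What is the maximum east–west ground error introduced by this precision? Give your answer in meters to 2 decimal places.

Rounding to 4 decimal places leaves the longitude within ±5e-05° of the true value.
One degree of longitude at 58.552° is 111000 × cos 58.552° ≈ 111000 × 0.5217 = 57911.4 m.
East–west error: 5e-05° × 57911.4 m/° ≈ 2.89557 m.

2.90 meters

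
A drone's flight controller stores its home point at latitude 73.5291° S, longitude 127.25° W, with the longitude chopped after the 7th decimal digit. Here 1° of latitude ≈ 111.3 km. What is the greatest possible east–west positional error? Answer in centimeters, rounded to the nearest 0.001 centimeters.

0.316 centimeters

Truncating at 7 decimal places can drop up to a full unit in the last place, so the longitude may be off by as much as 1e-07°.
At latitude 73.5291° a degree of longitude spans 111300 m × cos 73.5291° = 111300 × 0.2835 ≈ 31556.7 m.
East–west error: 1e-07° × 31556.7 m/° ≈ 0.00315567 m.
That is 0.00315567 m = 0.31557 cm.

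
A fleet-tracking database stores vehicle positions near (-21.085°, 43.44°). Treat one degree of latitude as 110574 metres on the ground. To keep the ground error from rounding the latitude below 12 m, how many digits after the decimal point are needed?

4

One degree of latitude covers 110574 m.
With N decimal places the half-ulp bound is 0.5·10⁻ᴺ°, or 0.5·10⁻ᴺ × 110574 m on the ground.
Setting 55287 × 10⁻ᴺ ≤ 12 gives 10ᴺ ≥ 4607, i.e. N ≥ 3.66.
N = 3 would give 55.3 m (too coarse); N = 4 gives 5.53 m ≤ 12 m.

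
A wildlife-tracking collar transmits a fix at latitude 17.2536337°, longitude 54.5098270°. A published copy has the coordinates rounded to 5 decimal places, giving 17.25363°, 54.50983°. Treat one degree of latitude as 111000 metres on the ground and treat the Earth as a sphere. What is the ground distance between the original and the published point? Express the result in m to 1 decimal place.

0.5 m

Δlat = 17.2536337 − 17.25363 = +0.0000037°; Δlon = 54.5098270 − 54.50983 = -0.0000030°.
North–south shift: 0.0000037 × 111000 = 0.4107 m.
E–W at 17.2536°: -0.0000030° × 111000 × cos 17.2536° = -0.0000030 × 111000 × 0.9550 ≈ -0.318015 m.
Combined displacement = (0.4107² + 0.318015²)^½ ≈ 0.519431 m.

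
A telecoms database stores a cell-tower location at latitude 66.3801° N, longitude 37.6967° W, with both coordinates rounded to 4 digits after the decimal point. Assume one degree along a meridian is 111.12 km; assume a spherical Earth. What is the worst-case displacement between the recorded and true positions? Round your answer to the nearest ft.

20 ft

Rounding to 4 decimal places leaves each coordinate within ±5e-05° of the true value.
Latitude error → 5e-05 × 111120 = 5.556 m along the meridian.
E–W at 66.3801°: 5e-05° × 111120 × cos 66.3801° = 5e-05 × 111120 × 0.4007 ≈ 2.22611 m.
Worst case both components are at the extreme and orthogonal: √(5.556² + 2.22611²) ≈ 5.98537 m.
In feet: 5.98537 m ÷ 0.3048 ≈ 19.637 ft.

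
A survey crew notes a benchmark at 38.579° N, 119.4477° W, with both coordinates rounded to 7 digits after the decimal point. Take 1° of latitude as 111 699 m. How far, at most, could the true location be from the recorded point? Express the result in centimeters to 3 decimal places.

0.709 centimeters

Rounding to 7 decimal places leaves each coordinate within ±5e-08° of the true value.
Latitude error → 5e-08 × 111699 = 0.00558495 m along the meridian.
East–west component at 38.579°: 5e-08° × 111699 × cos 38.579° ≈ 5e-08 × 87320.6 ≈ 0.00436603 m.
Combining orthogonally: (0.00558495² + 0.00436603²)^½ ≈ 0.007089 m.
That is 0.007089 m = 0.7089 cm.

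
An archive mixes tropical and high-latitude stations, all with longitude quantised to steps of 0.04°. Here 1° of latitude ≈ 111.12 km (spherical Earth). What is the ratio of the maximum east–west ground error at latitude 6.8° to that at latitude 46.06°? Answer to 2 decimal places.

With a 0.04° grid the true value lies within half a step, ±0.04°/2 = ±0.02°, of the stored one.
Error at 6.8° = 0.02° × 111120 × cos 6.8° ≈ 2222.4 × 0.9930 = 2206.8 m.
At 46.06°: 0.02° × 111120 × cos 46.06° = 0.02 × 111120 × 0.6939 ≈ 1542.1 m.
Ratio: 2206.8 / 1542.1 = cos 6.8° / cos 46.06° ≈ 1.4310.

1.43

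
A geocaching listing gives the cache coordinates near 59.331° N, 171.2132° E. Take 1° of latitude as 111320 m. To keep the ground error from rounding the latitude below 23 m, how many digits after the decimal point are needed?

4

One degree of latitude covers 111320 m.
Rounding to N decimal places gives at most 0.5 × 10⁻ᴺ degrees of error, i.e. 0.5 × 10⁻ᴺ × 111320 m.
Need 0.5 × 111320 × 10⁻ᴺ ≤ 23 → 10⁻ᴺ ≤ 4.132e-04, so N ≥ 3.38.
N = 3 would give 55.7 m (too coarse); N = 4 gives 5.57 m ≤ 23 m.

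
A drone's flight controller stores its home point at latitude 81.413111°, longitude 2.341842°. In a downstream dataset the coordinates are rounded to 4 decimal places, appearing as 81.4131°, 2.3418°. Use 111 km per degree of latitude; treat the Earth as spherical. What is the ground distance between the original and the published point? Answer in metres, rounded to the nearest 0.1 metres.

1.4 metres

Δlat = 81.413111 − 81.4131 = +0.000011°; Δlon = 2.341842 − 2.3418 = +0.000042°.
N–S: 0.000011° × 111000 m/° = 1.221 m.
East–west at this latitude: 0.000042° × 111000 × cos 81.4131° ≈ 0.000042 × 16573.3 = 0.69608 m.
Distance: √(1.221² + 0.69608²) ≈ 1.40548 m.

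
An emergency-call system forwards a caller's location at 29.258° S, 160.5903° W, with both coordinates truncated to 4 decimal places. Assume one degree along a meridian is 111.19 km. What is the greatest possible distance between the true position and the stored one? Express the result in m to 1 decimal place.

14.8 m

Truncating at 4 decimal places can drop up to a full unit in the last place, so each coordinate may be off by as much as 0.0001°.
North–south component: 0.0001° × 111190 = 11.119 m.
Longitude error → 0.0001 × 111190 × cos 29.258° = 0.0001 × 111190 × 0.8724 ≈ 9.70052 m.
Combining orthogonally: (11.119² + 9.70052²)^½ ≈ 14.7558 m.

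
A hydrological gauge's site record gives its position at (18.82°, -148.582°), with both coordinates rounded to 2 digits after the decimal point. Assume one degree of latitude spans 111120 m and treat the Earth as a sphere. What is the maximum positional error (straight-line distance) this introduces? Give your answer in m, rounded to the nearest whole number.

765 m

Rounding to 2 decimal places leaves each coordinate within ±0.005° of the true value.
N–S: 0.005° × 111120 m/° = 555.6 m.
East–west component at 18.82°: 0.005° × 111120 × cos 18.82° ≈ 0.005 × 105179 ≈ 525.896 m.
The two errors are perpendicular, so the maximum displacement is √(555.6² + 525.896²) ≈ 765.021 m.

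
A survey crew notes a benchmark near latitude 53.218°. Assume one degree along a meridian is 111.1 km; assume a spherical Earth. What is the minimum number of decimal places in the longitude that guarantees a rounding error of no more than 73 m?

3 decimal places

At 53.218° one degree of longitude covers 111100 × cos 53.218° ≈ 111100 × 0.5988 ≈ 66523.6 m.
With N decimal places the half-ulp bound is 0.5·10⁻ᴺ°, or 0.5·10⁻ᴺ × 66523.6 m on the ground.
Setting 33261.8 × 10⁻ᴺ ≤ 73 gives 10ᴺ ≥ 455.6, i.e. N ≥ 2.66.
At 2 places the error can reach 333 m, but 3 places keeps it to 33.3 m.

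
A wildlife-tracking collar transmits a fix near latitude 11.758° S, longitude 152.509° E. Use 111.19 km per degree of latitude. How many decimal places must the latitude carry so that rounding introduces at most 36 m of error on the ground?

One degree of latitude covers 111190 m.
Rounding to N decimal places gives at most 0.5 × 10⁻ᴺ degrees of error, i.e. 0.5 × 10⁻ᴺ × 111190 m.
Setting 55595 × 10⁻ᴺ ≤ 36 gives 10ᴺ ≥ 1544, i.e. N ≥ 3.19.
So 4 decimal places suffice (5.56 m); 3 would allow up to 55.6 m.

4 decimal places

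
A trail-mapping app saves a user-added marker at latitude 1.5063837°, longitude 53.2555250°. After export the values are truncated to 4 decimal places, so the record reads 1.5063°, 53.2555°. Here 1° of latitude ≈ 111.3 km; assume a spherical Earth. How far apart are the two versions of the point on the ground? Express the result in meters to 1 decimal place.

Δlat = 1.5063837 − 1.5063 = +0.0000837°; Δlon = 53.2555250 − 53.2555 = +0.0000250°.
North–south shift: 0.0000837 × 111300 = 9.31581 m.
East–west at this latitude: 0.0000250° × 111300 × cos 1.5063° ≈ 0.0000250 × 111262 = 2.78154 m.
Hypotenuse of the two orthogonal shifts: √(9.31581² + 2.78154²) = 9.72221 m.

9.7 meters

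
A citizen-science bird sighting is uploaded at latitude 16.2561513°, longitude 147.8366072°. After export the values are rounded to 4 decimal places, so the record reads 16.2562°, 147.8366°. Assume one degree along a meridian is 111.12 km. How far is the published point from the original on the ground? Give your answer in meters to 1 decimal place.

5.5 meters

Δlat = 16.2561513 − 16.2562 = -0.0000487°; Δlon = 147.8366072 − 147.8366 = +0.0000072°.
N–S: -0.0000487° × 111120 m/° = -5.41154 m.
E–W at 16.2562°: 0.0000072° × 111120 × cos 16.2562° = 0.0000072 × 111120 × 0.9600 ≈ 0.768077 m.
Hypotenuse of the two orthogonal shifts: √(5.41154² + 0.768077²) = 5.46578 m.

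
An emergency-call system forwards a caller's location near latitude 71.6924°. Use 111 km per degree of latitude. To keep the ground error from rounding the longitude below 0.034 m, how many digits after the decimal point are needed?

6

At 71.6924° one degree of longitude covers 111000 × cos 71.6924° ≈ 111000 × 0.3141 ≈ 34867.1 m.
With N decimal places the half-ulp bound is 0.5·10⁻ᴺ°, or 0.5·10⁻ᴺ × 34867.1 m on the ground.
Need 0.5 × 34867.1 × 10⁻ᴺ ≤ 0.034 → 10⁻ᴺ ≤ 1.950e-06, so N ≥ 5.71.
So 6 decimal places suffice (0.0174 m); 5 would allow up to 0.174 m.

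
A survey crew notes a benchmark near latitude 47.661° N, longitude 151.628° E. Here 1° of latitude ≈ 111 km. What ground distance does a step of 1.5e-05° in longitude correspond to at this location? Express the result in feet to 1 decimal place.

3.7 feet

1.5e-05° of longitude at 47.661° is 1.5e-05 × 111000 × cos 47.661° ≈ 1.5e-05 × 74760.3 = 1.1214 m.
Converting: 1.1214 m × 3.2808 ft/m ≈ 3.6791 ft.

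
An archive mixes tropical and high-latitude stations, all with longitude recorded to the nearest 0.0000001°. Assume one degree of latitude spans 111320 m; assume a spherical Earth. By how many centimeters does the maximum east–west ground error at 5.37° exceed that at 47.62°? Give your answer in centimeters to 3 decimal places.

0.179 centimeters

Rounding to 7 decimal places leaves the longitude within ±5e-08° of the true value.
Error at 5.37° = 5e-08° × 111320 × cos 5.37° ≈ 0.005566 × 0.9956 = 0.0055416 m.
Error at 47.62° = 5e-08° × 111320 × cos 47.62° ≈ 0.005566 × 0.6740 = 0.0037517 m.
Difference: 0.0055416 − 0.0037517 = 0.0017898 m.
That is 0.00178984 m = 0.17898 cm.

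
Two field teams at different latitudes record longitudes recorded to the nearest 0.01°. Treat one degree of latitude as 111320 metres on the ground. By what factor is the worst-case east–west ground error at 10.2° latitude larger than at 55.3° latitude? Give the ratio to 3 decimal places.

1.729

Rounding to 2 decimal places leaves the longitude within ±0.005° of the true value.
Error at 10.2° = 0.005° × 111320 × cos 10.2° ≈ 556.6 × 0.9842 = 547.8 m.
At 55.3°: 0.005° × 111320 × cos 55.3° = 0.005 × 111320 × 0.5693 ≈ 316.86 m.
Ratio: 547.8 / 316.86 = cos 10.2° / cos 55.3° ≈ 1.7288.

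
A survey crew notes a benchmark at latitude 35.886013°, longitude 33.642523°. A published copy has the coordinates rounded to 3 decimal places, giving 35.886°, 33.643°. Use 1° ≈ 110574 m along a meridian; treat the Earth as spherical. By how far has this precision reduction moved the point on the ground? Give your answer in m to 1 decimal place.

42.8 m

Δlat = 35.886013 − 35.886 = +0.000013°; Δlon = 33.642523 − 33.643 = -0.000477°.
North–south shift: 0.000013 × 110574 = 1.43746 m.
East–west at this latitude: -0.000477° × 110574 × cos 35.886° ≈ -0.000477 × 89585.4 = -42.7322 m.
Combined displacement = (1.43746² + 42.7322²)^½ ≈ 42.7564 m.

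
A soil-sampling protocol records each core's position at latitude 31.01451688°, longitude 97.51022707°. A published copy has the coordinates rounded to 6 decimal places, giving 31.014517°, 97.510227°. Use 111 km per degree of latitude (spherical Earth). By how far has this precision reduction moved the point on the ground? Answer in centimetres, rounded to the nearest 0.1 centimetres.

1.5 centimetres

Δlat = 31.01451688 − 31.014517 = -0.00000012°; Δlon = 97.51022707 − 97.510227 = +0.00000007°.
North–south shift: -0.00000012 × 111000 = -0.01332 m.
East–west at this latitude: 0.00000007° × 111000 × cos 31.0145° ≈ 0.00000007 × 95131.1 = 0.00665918 m.
Combined displacement = (0.01332² + 0.00665918²)^½ ≈ 0.0148918 m.
That is 0.0148918 m = 1.4892 cm.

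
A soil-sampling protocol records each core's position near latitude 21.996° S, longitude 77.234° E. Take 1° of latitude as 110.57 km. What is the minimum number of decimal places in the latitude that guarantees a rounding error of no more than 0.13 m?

One degree of latitude covers 110570 m.
With N decimal places the half-ulp bound is 0.5·10⁻ᴺ°, or 0.5·10⁻ᴺ × 110570 m on the ground.
Need 0.5 × 110570 × 10⁻ᴺ ≤ 0.13 → 10⁻ᴺ ≤ 2.351e-06, so N ≥ 5.63.
At 5 places the error can reach 0.553 m, but 6 places keeps it to 0.0553 m.

6 decimal places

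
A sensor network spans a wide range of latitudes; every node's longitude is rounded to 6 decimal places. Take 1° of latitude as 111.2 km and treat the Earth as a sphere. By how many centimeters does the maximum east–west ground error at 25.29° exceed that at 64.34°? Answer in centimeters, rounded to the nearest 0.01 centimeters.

Rounding to 6 decimal places leaves the longitude within ±5e-07° of the true value.
Error at 25.29° = 5e-07° × 111200 × cos 25.29° ≈ 0.0556 × 0.9042 = 0.050271 m.
Error at 64.34° = 5e-07° × 111200 × cos 64.34° ≈ 0.0556 × 0.4330 = 0.024076 m.
So the lower-latitude error exceeds the higher by 0.050271 − 0.024076 = 0.026195 m.
That is 0.0261947 m = 2.6195 cm.

2.62 centimeters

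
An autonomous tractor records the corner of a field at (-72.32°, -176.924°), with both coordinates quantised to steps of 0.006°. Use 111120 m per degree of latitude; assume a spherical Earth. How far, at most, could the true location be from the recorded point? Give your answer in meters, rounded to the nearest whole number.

With a 0.006° grid the true value lies within half a step, ±0.006°/2 = ±0.003°, of the stored one.
Latitude error → 0.003 × 111120 = 333.36 m along the meridian.
East–west component at 72.32°: 0.003° × 111120 × cos 72.32° ≈ 0.003 × 33747.2 ≈ 101.242 m.
The two errors are perpendicular, so the maximum displacement is √(333.36² + 101.242²) ≈ 348.395 m.

348 meters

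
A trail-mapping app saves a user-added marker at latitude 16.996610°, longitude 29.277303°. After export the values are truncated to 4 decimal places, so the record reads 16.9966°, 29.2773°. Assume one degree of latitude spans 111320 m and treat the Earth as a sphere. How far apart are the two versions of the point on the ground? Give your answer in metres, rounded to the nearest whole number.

The latitude changed by +0.000010° and the longitude by +0.000003°.
North–south shift: 0.000010 × 111320 = 1.1132 m.
E–W at 16.9966°: 0.000003° × 111320 × cos 16.9966° = 0.000003 × 111320 × 0.9563 ≈ 0.319373 m.
Hypotenuse of the two orthogonal shifts: √(1.1132² + 0.319373²) = 1.15811 m.

1 metres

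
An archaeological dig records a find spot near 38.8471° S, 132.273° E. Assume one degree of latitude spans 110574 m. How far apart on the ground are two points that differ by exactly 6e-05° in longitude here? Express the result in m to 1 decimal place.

At 38.8471° a degree of longitude is 110574 × cos 38.8471° ≈ 86117.5 m, so 6e-05° corresponds to 5.16705 m.

5.2 m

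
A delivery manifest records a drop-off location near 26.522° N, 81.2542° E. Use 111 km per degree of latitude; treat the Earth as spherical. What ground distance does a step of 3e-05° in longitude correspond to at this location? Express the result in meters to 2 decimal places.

3e-05° of longitude at 26.522° is 3e-05 × 111000 × cos 26.522° ≈ 3e-05 × 99318.7 = 2.97956 m.

2.98 meters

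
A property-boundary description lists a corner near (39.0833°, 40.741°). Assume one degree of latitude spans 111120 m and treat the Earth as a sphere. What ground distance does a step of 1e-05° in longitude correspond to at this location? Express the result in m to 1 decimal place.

At 39.0833° a degree of longitude is 111120 × cos 39.0833° ≈ 86254.7 m, so 1e-05° corresponds to 0.862547 m.

0.9 m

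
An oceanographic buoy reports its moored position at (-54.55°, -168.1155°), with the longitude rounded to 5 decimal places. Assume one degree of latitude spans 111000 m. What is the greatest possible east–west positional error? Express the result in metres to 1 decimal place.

0.3 metres

Rounding to 5 decimal places leaves the longitude within ±5e-06° of the true value.
One degree of longitude at 54.55° is 111000 × cos 54.55° ≈ 111000 × 0.5800 = 64379.1 m.
So at most 5e-06° × 64379.1 ≈ 0.321896 m east–west.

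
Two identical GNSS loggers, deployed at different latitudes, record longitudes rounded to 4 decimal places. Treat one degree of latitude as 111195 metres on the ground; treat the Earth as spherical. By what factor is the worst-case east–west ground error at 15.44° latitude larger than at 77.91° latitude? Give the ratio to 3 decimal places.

Rounding to 4 decimal places leaves the longitude within ±5e-05° of the true value.
At 15.44°: 5e-05° × 111195 × cos 15.44° = 5e-05 × 111195 × 0.9639 ≈ 5.3591 m.
Error at 77.91° = 5e-05° × 111195 × cos 77.91° ≈ 5.5598 × 0.2094 = 1.1645 m.
Ratio: 5.3591 / 1.1645 = cos 15.44° / cos 77.91° ≈ 4.6021.

4.602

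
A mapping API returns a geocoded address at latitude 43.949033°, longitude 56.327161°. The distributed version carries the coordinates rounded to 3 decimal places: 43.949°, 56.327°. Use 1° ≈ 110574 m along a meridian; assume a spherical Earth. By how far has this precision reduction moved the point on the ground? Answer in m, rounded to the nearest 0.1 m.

13.3 m

The latitude changed by +0.000033° and the longitude by +0.000161°.
North–south shift: 0.000033 × 110574 = 3.64894 m.
E–W at 43.949°: 0.000161° × 110574 × cos 43.949° = 0.000161 × 110574 × 0.7200 ≈ 12.817 m.
Distance: √(3.64894² + 12.817²) ≈ 13.3263 m.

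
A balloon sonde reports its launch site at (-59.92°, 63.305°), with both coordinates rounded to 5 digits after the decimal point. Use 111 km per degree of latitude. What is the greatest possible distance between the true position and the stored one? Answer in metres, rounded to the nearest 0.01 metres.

0.62 metres

Rounding to 5 decimal places leaves each coordinate within ±5e-06° of the true value.
North–south component: 5e-06° × 111000 = 0.555 m.
Longitude error → 5e-06 × 111000 × cos 59.92° = 5e-06 × 111000 × 0.5012 ≈ 0.278171 m.
Worst case both components are at the extreme and orthogonal: √(0.555² + 0.278171²) ≈ 0.620809 m.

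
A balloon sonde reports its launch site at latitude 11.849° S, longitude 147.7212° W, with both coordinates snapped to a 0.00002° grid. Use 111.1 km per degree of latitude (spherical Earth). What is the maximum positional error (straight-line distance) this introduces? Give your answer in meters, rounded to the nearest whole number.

With a 0.00002° grid the true value lies within half a step, ±0.00002°/2 = ±1e-05°, of the stored one.
N–S: 1e-05° × 111100 m/° = 1.111 m.
East–west component at 11.849°: 1e-05° × 111100 × cos 11.849° ≈ 1e-05 × 108733 ≈ 1.08733 m.
Combining orthogonally: (1.111² + 1.08733²)^½ ≈ 1.55454 m.

2 meters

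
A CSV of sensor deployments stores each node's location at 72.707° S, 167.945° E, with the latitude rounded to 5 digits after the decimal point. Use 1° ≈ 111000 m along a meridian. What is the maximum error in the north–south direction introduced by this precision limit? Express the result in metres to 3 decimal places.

0.555 metres

Rounding to 5 decimal places leaves the latitude within ±5e-06° of the true value.
North–south distance: 5e-06° × 111000 m/° = 0.555 m.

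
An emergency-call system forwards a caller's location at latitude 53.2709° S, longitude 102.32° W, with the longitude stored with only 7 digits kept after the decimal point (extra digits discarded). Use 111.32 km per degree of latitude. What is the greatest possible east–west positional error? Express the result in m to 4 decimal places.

0.0067 m

Truncating at 7 decimal places can drop up to a full unit in the last place, so the longitude may be off by as much as 1e-07°.
At latitude 53.2709° a degree of longitude spans 111320 m × cos 53.2709° = 111320 × 0.5980 ≈ 66573 m.
So at most 1e-07° × 66573 ≈ 0.0066573 m east–west.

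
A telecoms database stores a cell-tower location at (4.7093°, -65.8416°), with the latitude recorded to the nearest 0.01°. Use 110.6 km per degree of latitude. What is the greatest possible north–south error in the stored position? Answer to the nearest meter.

Rounding to 2 decimal places leaves the latitude within ±0.005° of the true value.
Along the meridian that is 0.005° × 110600 m/° = 553 m.

553 meters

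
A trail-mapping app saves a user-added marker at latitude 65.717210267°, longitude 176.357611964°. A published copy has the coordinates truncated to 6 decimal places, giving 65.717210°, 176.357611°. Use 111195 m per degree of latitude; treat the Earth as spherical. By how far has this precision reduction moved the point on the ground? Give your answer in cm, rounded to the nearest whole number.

Δlat = 65.717210267 − 65.717210 = +0.000000267°; Δlon = 176.357611964 − 176.357611 = +0.000000964°.
North–south shift: 0.000000267 × 111195 = 0.0296891 m.
East–west at this latitude: 0.000000964° × 111195 × cos 65.7172° ≈ 0.000000964 × 45727.9 = 0.0440817 m.
Combined displacement = (0.0296891² + 0.0440817²)^½ ≈ 0.0531473 m.
That is 0.0531473 m = 5.3147 cm.

5 cm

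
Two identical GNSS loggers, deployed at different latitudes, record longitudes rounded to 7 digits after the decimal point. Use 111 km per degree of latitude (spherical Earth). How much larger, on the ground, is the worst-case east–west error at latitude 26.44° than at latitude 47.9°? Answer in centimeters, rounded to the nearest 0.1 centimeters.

0.1 centimeters

Rounding to 7 decimal places leaves the longitude within ±5e-08° of the true value.
Error at 26.44° = 5e-08° × 111000 × cos 26.44° ≈ 0.00555 × 0.8954 = 0.0049695 m.
At 47.9°: 5e-08° × 111000 × cos 47.9° = 5e-08 × 111000 × 0.6704 ≈ 0.0037209 m.
So the lower-latitude error exceeds the higher by 0.0049695 − 0.0037209 = 0.0012486 m.
That is 0.00124861 m = 0.12486 cm.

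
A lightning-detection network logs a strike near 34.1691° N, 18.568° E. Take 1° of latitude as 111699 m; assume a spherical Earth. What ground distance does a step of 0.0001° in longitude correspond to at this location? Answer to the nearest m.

0.0001° of longitude at 34.1691° is 0.0001 × 111699 × cos 34.1691° ≈ 0.0001 × 92417.9 = 9.24179 m.

9 m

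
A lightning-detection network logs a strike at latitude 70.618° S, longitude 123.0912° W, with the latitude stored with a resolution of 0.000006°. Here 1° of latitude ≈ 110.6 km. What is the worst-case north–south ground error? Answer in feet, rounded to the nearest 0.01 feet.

1.09 feet

With a 0.000006° grid the true value lies within half a step, ±0.000006°/2 = ±3e-06°, of the stored one.
North–south distance: 3e-06° × 110600 m/° = 0.3318 m.
In feet: 0.3318 m ÷ 0.3048 ≈ 1.0886 ft.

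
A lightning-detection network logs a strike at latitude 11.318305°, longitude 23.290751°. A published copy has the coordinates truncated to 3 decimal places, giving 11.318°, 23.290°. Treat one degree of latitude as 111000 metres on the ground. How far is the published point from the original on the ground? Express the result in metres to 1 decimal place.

Δlat = 11.318305 − 11.318 = +0.000305°; Δlon = 23.290751 − 23.290 = +0.000751°.
North–south shift: 0.000305 × 111000 = 33.855 m.
E–W at 11.318°: 0.000751° × 111000 × cos 11.318° = 0.000751 × 111000 × 0.9806 ≈ 81.7399 m.
Distance: √(33.855² + 81.7399²) ≈ 88.4736 m.

88.5 metres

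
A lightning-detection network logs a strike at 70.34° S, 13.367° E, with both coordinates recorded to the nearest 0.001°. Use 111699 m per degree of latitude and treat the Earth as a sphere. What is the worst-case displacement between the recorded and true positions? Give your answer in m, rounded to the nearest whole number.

59 m

Rounding to 3 decimal places leaves each coordinate within ±0.0005° of the true value.
N–S: 0.0005° × 111699 m/° = 55.8495 m.
East–west component at 70.34°: 0.0005° × 111699 × cos 70.34° ≈ 0.0005 × 37579.8 ≈ 18.7899 m.
The two errors are perpendicular, so the maximum displacement is √(55.8495² + 18.7899²) ≈ 58.9256 m.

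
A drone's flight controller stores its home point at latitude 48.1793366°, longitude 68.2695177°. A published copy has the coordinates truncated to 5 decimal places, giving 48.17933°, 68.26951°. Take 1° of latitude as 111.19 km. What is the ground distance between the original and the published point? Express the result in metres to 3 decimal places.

Δlat = 48.1793366 − 48.17933 = +0.0000066°; Δlon = 68.2695177 − 68.26951 = +0.0000077°.
North–south shift: 0.0000066 × 111190 = 0.733854 m.
East–west at this latitude: 0.0000077° × 111190 × cos 48.1793° ≈ 0.0000077 × 74141.6 = 0.570891 m.
Hypotenuse of the two orthogonal shifts: √(0.733854² + 0.570891²) = 0.929762 m.

0.930 metres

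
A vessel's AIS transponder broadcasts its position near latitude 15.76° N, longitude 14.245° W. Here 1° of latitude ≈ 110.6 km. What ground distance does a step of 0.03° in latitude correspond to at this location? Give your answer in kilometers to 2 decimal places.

0.03° × 110600 m/° = 3318 m.
That is 3318 m = 3.318 km.

3.32 kilometers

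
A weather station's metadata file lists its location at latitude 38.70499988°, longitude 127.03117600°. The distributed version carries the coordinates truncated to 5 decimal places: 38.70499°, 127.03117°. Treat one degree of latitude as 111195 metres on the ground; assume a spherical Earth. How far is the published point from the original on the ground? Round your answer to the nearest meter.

1 meters

Δlat = 38.70499988 − 38.70499 = +0.00000988°; Δlon = 127.03117600 − 127.03117 = +0.00000600°.
North–south shift: 0.00000988 × 111195 = 1.09861 m.
East–west at this latitude: 0.00000600° × 111195 × cos 38.705° ≈ 0.00000600 × 86773.9 = 0.520643 m.
Combined displacement = (1.09861² + 0.520643²)^½ ≈ 1.21573 m.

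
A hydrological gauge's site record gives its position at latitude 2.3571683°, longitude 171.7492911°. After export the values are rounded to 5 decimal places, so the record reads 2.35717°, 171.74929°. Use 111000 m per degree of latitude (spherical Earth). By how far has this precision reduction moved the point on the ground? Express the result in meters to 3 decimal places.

0.225 meters

The latitude changed by -0.0000017° and the longitude by +0.0000011°.
N–S: -0.0000017° × 111000 m/° = -0.1887 m.
E–W at 2.35717°: 0.0000011° × 111000 × cos 2.35717° = 0.0000011 × 111000 × 0.9992 ≈ 0.121997 m.
Distance: √(0.1887² + 0.121997²) ≈ 0.224702 m.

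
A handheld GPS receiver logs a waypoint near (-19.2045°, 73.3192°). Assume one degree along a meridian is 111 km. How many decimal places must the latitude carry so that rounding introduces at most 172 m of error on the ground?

One degree of latitude covers 111000 m.
With N decimal places the half-ulp bound is 0.5·10⁻ᴺ°, or 0.5·10⁻ᴺ × 111000 m on the ground.
Need 0.5 × 111000 × 10⁻ᴺ ≤ 172 → 10⁻ᴺ ≤ 3.099e-03, so N ≥ 2.51.
So 3 decimal places suffice (55.5 m); 2 would allow up to 555 m.

3 decimal places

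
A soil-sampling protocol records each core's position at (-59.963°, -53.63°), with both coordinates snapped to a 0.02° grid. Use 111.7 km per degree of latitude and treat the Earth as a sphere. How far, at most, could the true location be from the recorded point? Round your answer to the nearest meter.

1249 meters

With a 0.02° grid the true value lies within half a step, ±0.02°/2 = ±0.01°, of the stored one.
Latitude error → 0.01 × 111700 = 1117 m along the meridian.
Longitude error → 0.01 × 111700 × cos 59.963° = 0.01 × 111700 × 0.5006 ≈ 559.125 m.
Combining orthogonally: (1117² + 559.125²)^½ ≈ 1249.12 m.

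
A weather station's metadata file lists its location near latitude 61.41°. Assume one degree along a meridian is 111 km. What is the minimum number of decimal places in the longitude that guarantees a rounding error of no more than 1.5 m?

5 decimal places

At 61.41° one degree of longitude covers 111000 × cos 61.41° ≈ 111000 × 0.4785 ≈ 53117.8 m.
Rounding to N decimal places gives at most 0.5 × 10⁻ᴺ degrees of error, i.e. 0.5 × 10⁻ᴺ × 53117.8 m.
Need 0.5 × 53117.8 × 10⁻ᴺ ≤ 1.5 → 10⁻ᴺ ≤ 5.648e-05, so N ≥ 4.25.
N = 4 would give 2.66 m (too coarse); N = 5 gives 0.266 m ≤ 1.5 m.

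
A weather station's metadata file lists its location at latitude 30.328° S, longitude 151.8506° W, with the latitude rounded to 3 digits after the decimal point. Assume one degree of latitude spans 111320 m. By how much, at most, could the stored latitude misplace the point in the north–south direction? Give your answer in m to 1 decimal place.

55.7 m

Rounding to 3 decimal places leaves the latitude within ±0.0005° of the true value.
North–south distance: 0.0005° × 111320 m/° = 55.66 m.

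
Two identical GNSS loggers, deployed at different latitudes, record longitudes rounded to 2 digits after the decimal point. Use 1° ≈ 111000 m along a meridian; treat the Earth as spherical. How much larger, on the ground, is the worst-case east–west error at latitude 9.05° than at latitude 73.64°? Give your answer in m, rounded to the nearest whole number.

392 m

Rounding to 2 decimal places leaves the longitude within ±0.005° of the true value.
At 9.05°: 0.005° × 111000 × cos 9.05° = 0.005 × 111000 × 0.9876 ≈ 548.09 m.
At 73.64°: 0.005° × 111000 × cos 73.64° = 0.005 × 111000 × 0.2817 ≈ 156.33 m.
Difference: 548.09 − 156.33 = 391.76 m.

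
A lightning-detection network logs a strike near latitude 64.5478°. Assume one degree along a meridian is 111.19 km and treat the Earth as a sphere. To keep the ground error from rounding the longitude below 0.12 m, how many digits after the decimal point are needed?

6 decimal places

At 64.5478° one degree of longitude covers 111190 × cos 64.5478° ≈ 111190 × 0.4298 ≈ 47784.8 m.
Rounding to N decimal places gives at most 0.5 × 10⁻ᴺ degrees of error, i.e. 0.5 × 10⁻ᴺ × 47784.8 m.
Setting 23892.4 × 10⁻ᴺ ≤ 0.12 gives 10ᴺ ≥ 1.991e+05, i.e. N ≥ 5.30.
N = 5 would give 0.239 m (too coarse); N = 6 gives 0.0239 m ≤ 0.12 m.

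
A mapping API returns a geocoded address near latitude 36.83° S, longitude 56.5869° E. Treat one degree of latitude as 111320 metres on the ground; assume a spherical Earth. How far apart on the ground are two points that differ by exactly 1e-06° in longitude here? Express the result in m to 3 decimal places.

0.089 m

One degree of longitude here spans 111320 × cos 36.83° = 111320 × 0.8004 ≈ 89102.5 m; 1e-06° of that is 0.0891025 m.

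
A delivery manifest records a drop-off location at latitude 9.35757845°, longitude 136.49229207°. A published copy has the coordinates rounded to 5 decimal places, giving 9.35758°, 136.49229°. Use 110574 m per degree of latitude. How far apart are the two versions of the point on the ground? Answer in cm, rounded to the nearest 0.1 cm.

Δlat = 9.35757845 − 9.35758 = -0.00000155°; Δlon = 136.49229207 − 136.49229 = +0.00000207°.
N–S: -0.00000155° × 110574 m/° = -0.17139 m.
East–west at this latitude: 0.00000207° × 110574 × cos 9.35758° ≈ 0.00000207 × 109103 = 0.225842 m.
Distance: √(0.17139² + 0.225842²) ≈ 0.283512 m.
That is 0.283512 m = 28.351 cm.

28.4 cm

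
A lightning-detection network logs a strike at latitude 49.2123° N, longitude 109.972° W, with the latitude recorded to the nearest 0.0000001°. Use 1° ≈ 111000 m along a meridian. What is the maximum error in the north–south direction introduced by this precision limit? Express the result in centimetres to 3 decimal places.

Rounding to 7 decimal places leaves the latitude within ±5e-08° of the true value.
So the N–S error is at most 5e-08 × 111000 = 0.00555 m.
That is 0.00555 m = 0.555 cm.

0.555 centimetres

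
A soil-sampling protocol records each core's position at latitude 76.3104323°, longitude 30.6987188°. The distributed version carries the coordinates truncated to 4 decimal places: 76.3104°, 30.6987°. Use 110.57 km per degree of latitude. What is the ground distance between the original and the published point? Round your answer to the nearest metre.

Δlat = 76.3104323 − 76.3104 = +0.0000323°; Δlon = 30.6987188 − 30.6987 = +0.0000188°.
North–south shift: 0.0000323 × 110570 = 3.57141 m.
East–west at this latitude: 0.0000188° × 110570 × cos 76.3104° ≈ 0.0000188 × 26167.7 = 0.491953 m.
Hypotenuse of the two orthogonal shifts: √(3.57141² + 0.491953²) = 3.60513 m.

4 metres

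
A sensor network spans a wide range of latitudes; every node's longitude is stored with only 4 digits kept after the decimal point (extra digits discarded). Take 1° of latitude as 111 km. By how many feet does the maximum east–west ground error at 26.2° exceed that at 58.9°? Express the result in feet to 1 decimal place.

13.9 feet

Truncating at 4 decimal places can drop up to a full unit in the last place, so the longitude may be off by as much as 0.0001°.
At 26.2°: 0.0001° × 111000 × cos 26.2° = 0.0001 × 111000 × 0.8973 ≈ 9.9596 m.
Error at 58.9° = 0.0001° × 111000 × cos 58.9° ≈ 11.1 × 0.5165 = 5.7335 m.
So the lower-latitude error exceeds the higher by 9.9596 − 5.7335 = 4.226 m.
Converting: 4.22605 m × 3.2808 ft/m ≈ 13.865 ft.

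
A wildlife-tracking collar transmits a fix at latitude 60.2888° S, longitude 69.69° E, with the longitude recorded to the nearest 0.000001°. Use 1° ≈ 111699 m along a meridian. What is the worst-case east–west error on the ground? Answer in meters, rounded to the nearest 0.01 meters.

0.03 meters

Rounding to 6 decimal places leaves the longitude within ±5e-07° of the true value.
At latitude 60.2888° a degree of longitude spans 111699 m × cos 60.2888° = 111699 × 0.4956 ≈ 55361.2 m.
East–west error: 5e-07° × 55361.2 m/° ≈ 0.0276806 m.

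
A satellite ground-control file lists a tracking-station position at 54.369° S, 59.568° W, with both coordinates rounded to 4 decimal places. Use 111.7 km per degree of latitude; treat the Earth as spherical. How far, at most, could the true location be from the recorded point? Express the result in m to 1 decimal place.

Rounding to 4 decimal places leaves each coordinate within ±5e-05° of the true value.
N–S: 5e-05° × 111700 m/° = 5.585 m.
E–W at 54.369°: 5e-05° × 111700 × cos 54.369° = 5e-05 × 111700 × 0.5826 ≈ 3.25361 m.
Combining orthogonally: (5.585² + 3.25361²)^½ ≈ 6.46361 m.

6.5 m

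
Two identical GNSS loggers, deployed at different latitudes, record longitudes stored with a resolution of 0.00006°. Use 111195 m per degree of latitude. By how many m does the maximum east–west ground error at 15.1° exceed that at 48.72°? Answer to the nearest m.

1 m

With a 0.00006° grid the true value lies within half a step, ±0.00006°/2 = ±3e-05°, of the stored one.
Error at 15.1° = 3e-05° × 111195 × cos 15.1° ≈ 3.3359 × 0.9655 = 3.2207 m.
Error at 48.72° = 3e-05° × 111195 × cos 48.72° ≈ 3.3359 × 0.6597 = 2.2008 m.
Difference: 3.2207 − 2.2008 = 1.0199 m.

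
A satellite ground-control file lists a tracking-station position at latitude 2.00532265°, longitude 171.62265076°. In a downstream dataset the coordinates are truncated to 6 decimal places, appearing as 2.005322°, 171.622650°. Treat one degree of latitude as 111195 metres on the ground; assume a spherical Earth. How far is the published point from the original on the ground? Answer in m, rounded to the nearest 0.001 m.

0.111 m

Δlat = 2.00532265 − 2.005322 = +0.00000065°; Δlon = 171.62265076 − 171.622650 = +0.00000076°.
North–south shift: 0.00000065 × 111195 = 0.0722768 m.
E–W at 2.00532°: 0.00000076° × 111195 × cos 2.00532° = 0.00000076 × 111195 × 0.9994 ≈ 0.0844564 m.
Hypotenuse of the two orthogonal shifts: √(0.0722768² + 0.0844564²) = 0.111161 m.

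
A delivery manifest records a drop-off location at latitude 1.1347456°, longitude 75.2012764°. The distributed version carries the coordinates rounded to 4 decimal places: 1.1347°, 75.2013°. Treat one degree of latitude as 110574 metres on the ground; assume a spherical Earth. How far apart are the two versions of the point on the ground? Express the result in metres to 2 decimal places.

5.68 metres

The latitude changed by +0.0000456° and the longitude by -0.0000236°.
North–south shift: 0.0000456 × 110574 = 5.04217 m.
East–west at this latitude: -0.0000236° × 110574 × cos 1.1347° ≈ -0.0000236 × 110552 = -2.60903 m.
Hypotenuse of the two orthogonal shifts: √(5.04217² + 2.60903²) = 5.6772 m.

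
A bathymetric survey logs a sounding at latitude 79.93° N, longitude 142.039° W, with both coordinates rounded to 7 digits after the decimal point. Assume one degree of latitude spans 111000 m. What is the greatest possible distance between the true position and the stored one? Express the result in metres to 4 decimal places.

Rounding to 7 decimal places leaves each coordinate within ±5e-08° of the true value.
North–south component: 5e-08° × 111000 = 0.00555 m.
Longitude error → 5e-08 × 111000 × cos 79.93° = 5e-08 × 111000 × 0.1749 ≈ 0.000970424 m.
The two errors are perpendicular, so the maximum displacement is √(0.00555² + 0.000970424²) ≈ 0.0056342 m.

0.0056 metres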